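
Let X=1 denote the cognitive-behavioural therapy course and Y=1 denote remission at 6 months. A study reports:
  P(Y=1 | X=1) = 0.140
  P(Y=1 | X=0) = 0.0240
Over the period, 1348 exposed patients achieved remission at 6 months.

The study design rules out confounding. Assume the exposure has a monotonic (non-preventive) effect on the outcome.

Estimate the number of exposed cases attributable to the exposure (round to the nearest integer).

Let p₁ = 0.14, p₀ = 0.024.
PN = (p₁ − p₀)/p₁ = (0.14 − 0.024) / 0.14 ≈ 0.82857.
Attributable cases ≈ PN × (exposed cases) = 0.82857 × 1348 ≈ 1116.91.

about 1117 cases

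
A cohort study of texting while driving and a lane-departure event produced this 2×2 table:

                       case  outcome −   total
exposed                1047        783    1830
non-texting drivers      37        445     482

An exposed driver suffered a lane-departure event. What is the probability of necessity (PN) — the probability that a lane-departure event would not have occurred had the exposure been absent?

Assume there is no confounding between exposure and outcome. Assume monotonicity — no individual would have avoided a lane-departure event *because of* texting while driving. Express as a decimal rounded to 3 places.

PN ≈ 0.866

p₁ = P(outcome | exposed) = 1047/1830 = 0.57213
p₀ = P(outcome | unexposed) = 37/482 = 0.076763
Under exogeneity and monotonicity, PN = (p₁ − p₀) / p₁.
PN = (0.57213 − 0.076763) / 0.57213 = 0.49537 / 0.57213 ≈ 0.8658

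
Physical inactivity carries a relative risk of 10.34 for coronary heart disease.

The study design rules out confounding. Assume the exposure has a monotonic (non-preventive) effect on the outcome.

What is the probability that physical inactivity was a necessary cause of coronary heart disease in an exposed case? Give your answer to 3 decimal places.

PN ≈ 0.903

Under exogeneity and monotonicity, PN = (RR − 1) / RR = 1 − 1/RR.
PN = (10.34 − 1) / 10.34 = 9.34 / 10.34 ≈ 0.9033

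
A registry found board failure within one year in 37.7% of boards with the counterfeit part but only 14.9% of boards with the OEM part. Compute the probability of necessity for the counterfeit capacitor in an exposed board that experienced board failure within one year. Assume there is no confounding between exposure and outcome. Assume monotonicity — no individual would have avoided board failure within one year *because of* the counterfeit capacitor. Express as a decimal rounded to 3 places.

p₁ = 0.377, p₀ = 0.149.
Under exogeneity and monotonicity, PN = (p₁ − p₀) / p₁.
PN = (0.377 − 0.149) / 0.377 = 0.228 / 0.377 ≈ 0.6048

PN ≈ 0.605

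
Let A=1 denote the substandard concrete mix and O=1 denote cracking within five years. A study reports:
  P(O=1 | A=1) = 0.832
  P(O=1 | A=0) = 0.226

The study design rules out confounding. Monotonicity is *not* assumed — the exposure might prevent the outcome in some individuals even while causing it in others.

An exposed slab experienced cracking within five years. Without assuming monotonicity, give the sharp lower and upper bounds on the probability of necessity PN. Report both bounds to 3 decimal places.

0.728 ≤ PN ≤ 0.930

Let p₁ = 0.832, p₀ = 0.226.
Under exogeneity alone the bounds on PN are max{0,(p₁−p₀)/p₁} ≤ PN ≤ min{1,(1−p₀)/p₁}.
  lower = (p₁ − p₀)/p₁ = 0.606 / 0.832 ≈ 0.7284
  upper = min{1, (1 − p₀)/p₁} = 0.774 / 0.832 ≈ 0.9303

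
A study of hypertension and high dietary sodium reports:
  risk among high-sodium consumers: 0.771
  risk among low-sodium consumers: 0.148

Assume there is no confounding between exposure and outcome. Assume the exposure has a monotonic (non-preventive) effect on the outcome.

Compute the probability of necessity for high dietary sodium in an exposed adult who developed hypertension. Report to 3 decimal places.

PN ≈ 0.808

Let p₁ = 0.771, p₀ = 0.148.
Under exogeneity and monotonicity, PN = (p₁ − p₀) / p₁.
PN = (0.771 − 0.148) / 0.771 = 0.623 / 0.771 ≈ 0.8080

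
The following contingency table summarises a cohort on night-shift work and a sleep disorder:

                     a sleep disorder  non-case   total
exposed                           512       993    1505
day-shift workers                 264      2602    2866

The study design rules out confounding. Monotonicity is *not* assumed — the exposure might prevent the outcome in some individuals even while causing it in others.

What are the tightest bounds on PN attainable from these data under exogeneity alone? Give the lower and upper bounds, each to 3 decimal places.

p₁ = P(outcome | exposed) = 512/1505 = 0.3402
p₀ = P(outcome | unexposed) = 264/2866 = 0.092114
Under exogeneity alone the bounds on PN are max{0,(p₁−p₀)/p₁} ≤ PN ≤ min{1,(1−p₀)/p₁}.
  lower = (p₁ − p₀)/p₁ = 0.24808 / 0.3402 ≈ 0.7292
  upper = min{1, (1 − p₀)/p₁} = 0.90789 / 0.3402 ≈ 2.6687 → capped at 1

0.729 ≤ PN ≤ 1.000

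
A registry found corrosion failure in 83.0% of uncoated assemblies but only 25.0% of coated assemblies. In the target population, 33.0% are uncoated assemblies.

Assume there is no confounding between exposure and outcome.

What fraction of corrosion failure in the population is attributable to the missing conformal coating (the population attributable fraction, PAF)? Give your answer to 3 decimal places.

p₁ = 0.83, p₀ = 0.25.
Overall risk P(Y=1) = π·p₁ + (1−π)·p₀ = 0.33×0.83 + 0.67×0.25 = 0.4414.
Under exogeneity, PAF = [P(Y=1) − p₀] / P(Y=1).
PAF = (0.4414 − 0.25) / 0.4414 ≈ 0.4336

PAF ≈ 0.434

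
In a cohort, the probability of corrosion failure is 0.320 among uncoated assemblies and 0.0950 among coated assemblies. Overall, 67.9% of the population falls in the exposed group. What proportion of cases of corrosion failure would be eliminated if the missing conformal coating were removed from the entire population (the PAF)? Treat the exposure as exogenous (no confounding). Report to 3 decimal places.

PAF ≈ 0.617

Let p₁ = 0.32, p₀ = 0.095.
Overall risk P(Y=1) = π·p₁ + (1−π)·p₀ = 0.679×0.32 + 0.321×0.095 = 0.24778.
Under exogeneity, PAF = [P(Y=1) − p₀] / P(Y=1).
PAF = (0.24778 − 0.095) / 0.24778 ≈ 0.6166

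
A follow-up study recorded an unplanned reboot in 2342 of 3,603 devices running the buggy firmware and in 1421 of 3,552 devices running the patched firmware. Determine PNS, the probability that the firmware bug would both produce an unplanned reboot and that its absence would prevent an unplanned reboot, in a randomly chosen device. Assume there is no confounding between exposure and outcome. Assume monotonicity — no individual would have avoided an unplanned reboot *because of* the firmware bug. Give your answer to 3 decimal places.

p₁ = P(outcome | exposed) = 2342/3603 = 0.65001
p₀ = P(outcome | unexposed) = 1421/3552 = 0.40006
Under exogeneity and monotonicity, PNS = p₁ − p₀.
PNS = 0.65001 − 0.40006 = 0.24996

PNS ≈ 0.250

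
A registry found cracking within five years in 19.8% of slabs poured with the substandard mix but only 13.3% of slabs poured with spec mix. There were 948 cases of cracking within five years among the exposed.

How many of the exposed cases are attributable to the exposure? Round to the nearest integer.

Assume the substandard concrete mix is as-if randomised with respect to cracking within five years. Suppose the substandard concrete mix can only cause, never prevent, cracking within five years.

p₁ = 0.198, p₀ = 0.133.
PN = (p₁ − p₀)/p₁ = (0.198 − 0.133) / 0.198 ≈ 0.32828.
Attributable cases ≈ PN × (exposed cases) = 0.32828 × 948 ≈ 311.21.

about 311 cases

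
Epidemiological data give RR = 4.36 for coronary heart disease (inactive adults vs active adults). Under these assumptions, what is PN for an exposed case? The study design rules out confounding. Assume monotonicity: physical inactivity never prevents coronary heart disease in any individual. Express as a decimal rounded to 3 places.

Under exogeneity and monotonicity, PN = (RR − 1) / RR = 1 − 1/RR.
PN = (4.36 − 1) / 4.36 = 3.36 / 4.36 ≈ 0.7706

PN ≈ 0.771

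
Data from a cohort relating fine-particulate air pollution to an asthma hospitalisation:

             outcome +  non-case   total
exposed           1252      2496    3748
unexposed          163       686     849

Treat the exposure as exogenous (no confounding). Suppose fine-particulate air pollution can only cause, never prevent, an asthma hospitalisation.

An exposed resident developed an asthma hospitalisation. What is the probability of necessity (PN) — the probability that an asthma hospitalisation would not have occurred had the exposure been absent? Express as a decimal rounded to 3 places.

p₁ = P(outcome | exposed) = 1252/3748 = 0.33404
p₀ = P(outcome | unexposed) = 163/849 = 0.19199
Under exogeneity and monotonicity, PN = (p₁ − p₀)/p₁.
PN = (0.33404 − 0.19199) / 0.33404 ≈ 0.4253

PN ≈ 0.425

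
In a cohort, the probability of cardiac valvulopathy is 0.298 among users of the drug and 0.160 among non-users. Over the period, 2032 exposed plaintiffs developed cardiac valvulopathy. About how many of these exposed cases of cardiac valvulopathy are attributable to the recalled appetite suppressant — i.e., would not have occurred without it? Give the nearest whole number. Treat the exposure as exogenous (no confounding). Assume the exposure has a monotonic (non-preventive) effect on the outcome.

about 941 cases

Let p₁ = 0.298, p₀ = 0.16.
PN = (p₁ − p₀)/p₁ = (0.298 − 0.16) / 0.298 ≈ 0.46309.
Attributable cases ≈ PN × (exposed cases) = 0.46309 × 2032 ≈ 940.99.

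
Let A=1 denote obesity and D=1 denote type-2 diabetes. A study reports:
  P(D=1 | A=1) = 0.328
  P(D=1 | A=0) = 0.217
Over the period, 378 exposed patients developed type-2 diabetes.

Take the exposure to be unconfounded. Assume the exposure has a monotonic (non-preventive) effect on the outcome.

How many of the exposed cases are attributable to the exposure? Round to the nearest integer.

about 128 cases

Let p₁ = 0.328, p₀ = 0.217.
PN = (p₁ − p₀)/p₁ = (0.328 − 0.217) / 0.328 ≈ 0.33841.
Attributable cases ≈ PN × (exposed cases) = 0.33841 × 378 ≈ 127.92.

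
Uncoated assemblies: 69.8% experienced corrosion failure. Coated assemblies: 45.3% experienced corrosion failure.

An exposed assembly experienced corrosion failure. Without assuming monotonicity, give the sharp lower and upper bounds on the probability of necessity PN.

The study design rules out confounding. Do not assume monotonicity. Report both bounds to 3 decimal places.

0.351 ≤ PN ≤ 0.784

p₁ = 0.698, p₀ = 0.453.
Under exogeneity alone the bounds on PN are max{0,(p₁−p₀)/p₁} ≤ PN ≤ min{1,(1−p₀)/p₁}.
  lower = (p₁ − p₀)/p₁ = 0.245 / 0.698 ≈ 0.3510
  upper = min{1, (1 − p₀)/p₁} = 0.547 / 0.698 ≈ 0.7837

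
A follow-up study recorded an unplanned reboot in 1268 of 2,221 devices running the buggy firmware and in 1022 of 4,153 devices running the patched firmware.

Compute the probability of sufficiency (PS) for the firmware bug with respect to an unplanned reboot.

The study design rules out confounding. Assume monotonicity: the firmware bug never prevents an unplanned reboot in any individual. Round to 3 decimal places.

PS ≈ 0.431

p₁ = P(outcome | exposed) = 1268/2221 = 0.57091
p₀ = P(outcome | unexposed) = 1022/4153 = 0.24609
Under exogeneity and monotonicity, PS = (p₁ − p₀) / (1 − p₀).
PS = (0.57091 − 0.24609) / (1 − 0.24609) = 0.32483 / 0.75391 ≈ 0.4309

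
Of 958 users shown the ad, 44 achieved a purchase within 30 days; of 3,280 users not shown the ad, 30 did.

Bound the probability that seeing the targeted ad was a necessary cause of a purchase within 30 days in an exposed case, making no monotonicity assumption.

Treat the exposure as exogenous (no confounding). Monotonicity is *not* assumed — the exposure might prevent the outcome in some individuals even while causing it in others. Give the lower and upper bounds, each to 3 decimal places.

p₁ = P(outcome | exposed) = 44/958 = 0.045929
p₀ = P(outcome | unexposed) = 30/3280 = 0.0091463
Under exogeneity alone the bounds on PN are max{0,(p₁−p₀)/p₁} ≤ PN ≤ min{1,(1−p₀)/p₁}.
  lower = (p₁ − p₀)/p₁ = 0.036783 / 0.045929 ≈ 0.8009
  upper = min{1, (1 − p₀)/p₁} = 0.99085 / 0.045929 ≈ 21.5736 → capped at 1

0.801 ≤ PN ≤ 1.000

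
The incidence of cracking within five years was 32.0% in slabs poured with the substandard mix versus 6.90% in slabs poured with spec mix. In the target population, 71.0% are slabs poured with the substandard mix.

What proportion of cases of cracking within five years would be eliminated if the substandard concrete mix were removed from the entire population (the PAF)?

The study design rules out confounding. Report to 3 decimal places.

p₁ = 0.32, p₀ = 0.069.
Overall risk P(Y=1) = π·p₁ + (1−π)·p₀ = 0.71×0.32 + 0.29×0.069 = 0.24721.
Under exogeneity, PAF = [P(Y=1) − p₀] / P(Y=1).
PAF = (0.24721 − 0.069) / 0.24721 ≈ 0.7209

PAF ≈ 0.721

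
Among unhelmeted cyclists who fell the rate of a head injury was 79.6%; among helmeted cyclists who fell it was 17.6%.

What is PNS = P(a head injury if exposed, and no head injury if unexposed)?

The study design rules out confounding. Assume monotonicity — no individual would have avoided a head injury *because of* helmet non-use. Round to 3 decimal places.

p₁ = 0.796, p₀ = 0.176.
Under exogeneity and monotonicity, PNS = p₁ − p₀.
PNS = 0.796 − 0.176 = 0.62

PNS ≈ 0.620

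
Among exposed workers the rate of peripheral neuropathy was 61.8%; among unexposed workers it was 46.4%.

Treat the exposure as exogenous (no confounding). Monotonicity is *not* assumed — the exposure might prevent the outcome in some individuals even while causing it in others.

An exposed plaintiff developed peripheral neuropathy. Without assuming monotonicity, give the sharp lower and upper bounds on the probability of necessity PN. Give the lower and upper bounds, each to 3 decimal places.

0.249 ≤ PN ≤ 0.867

p₁ = 0.618, p₀ = 0.464.
Under exogeneity alone the bounds on PN are max{0,(p₁−p₀)/p₁} ≤ PN ≤ min{1,(1−p₀)/p₁}.
  lower = (p₁ − p₀)/p₁ = 0.154 / 0.618 ≈ 0.2492
  upper = min{1, (1 − p₀)/p₁} = 0.536 / 0.618 ≈ 0.8673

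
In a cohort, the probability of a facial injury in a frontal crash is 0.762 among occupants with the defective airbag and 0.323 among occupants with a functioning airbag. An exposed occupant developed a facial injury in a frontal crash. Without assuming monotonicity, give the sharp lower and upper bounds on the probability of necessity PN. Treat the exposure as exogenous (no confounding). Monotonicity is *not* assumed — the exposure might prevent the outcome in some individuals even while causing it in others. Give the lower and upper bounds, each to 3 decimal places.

Let p₁ = 0.762, p₀ = 0.323.
Under exogeneity alone the bounds on PN are max{0,(p₁−p₀)/p₁} ≤ PN ≤ min{1,(1−p₀)/p₁}.
  lower = (p₁ − p₀)/p₁ = 0.439 / 0.762 ≈ 0.5761
  upper = min{1, (1 − p₀)/p₁} = 0.677 / 0.762 ≈ 0.8885

0.576 ≤ PN ≤ 0.888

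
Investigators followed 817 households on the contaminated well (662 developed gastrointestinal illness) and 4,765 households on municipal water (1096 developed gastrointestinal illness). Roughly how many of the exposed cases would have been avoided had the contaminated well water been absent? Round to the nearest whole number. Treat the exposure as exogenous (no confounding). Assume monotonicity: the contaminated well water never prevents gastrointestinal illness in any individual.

p₁ = P(outcome | exposed) = 662/817 = 0.81028
p₀ = P(outcome | unexposed) = 1096/4765 = 0.23001
PN = (p₁ − p₀)/p₁ = (0.81028 − 0.23001) / 0.81028 ≈ 0.71614.
Attributable cases ≈ PN × (exposed cases) = 0.71614 × 662 ≈ 474.08.

about 474 cases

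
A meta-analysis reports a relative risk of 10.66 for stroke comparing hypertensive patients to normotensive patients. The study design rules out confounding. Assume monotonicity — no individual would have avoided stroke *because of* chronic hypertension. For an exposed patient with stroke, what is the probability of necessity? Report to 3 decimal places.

Under exogeneity and monotonicity, PN = (RR − 1) / RR = 1 − 1/RR.
PN = (10.66 − 1) / 10.66 = 9.66 / 10.66 ≈ 0.9062

PN ≈ 0.906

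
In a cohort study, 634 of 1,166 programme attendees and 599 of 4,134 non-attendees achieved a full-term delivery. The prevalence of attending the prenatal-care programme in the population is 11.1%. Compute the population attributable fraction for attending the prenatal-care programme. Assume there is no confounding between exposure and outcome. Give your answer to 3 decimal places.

PAF ≈ 0.234

p₁ = P(outcome | exposed) = 634/1166 = 0.54374
p₀ = P(outcome | unexposed) = 599/4134 = 0.1449
Overall risk P(Y=1) = π·p₁ + (1−π)·p₀ = 0.111×0.54374 + 0.889×0.1449 = 0.18917.
Under exogeneity, PAF = [P(Y=1) − p₀] / P(Y=1).
PAF = (0.18917 − 0.1449) / 0.18917 ≈ 0.2340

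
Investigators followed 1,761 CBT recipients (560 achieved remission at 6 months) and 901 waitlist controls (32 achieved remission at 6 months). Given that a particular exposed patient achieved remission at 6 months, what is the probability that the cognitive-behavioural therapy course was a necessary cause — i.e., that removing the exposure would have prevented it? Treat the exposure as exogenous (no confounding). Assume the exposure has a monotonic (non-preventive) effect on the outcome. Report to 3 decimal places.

p₁ = P(outcome | exposed) = 560/1761 = 0.318
p₀ = P(outcome | unexposed) = 32/901 = 0.035516
Under exogeneity and monotonicity, PN = (p₁ − p₀) / p₁.
PN = (0.318 − 0.035516) / 0.318 = 0.28249 / 0.318 ≈ 0.8883

PN ≈ 0.888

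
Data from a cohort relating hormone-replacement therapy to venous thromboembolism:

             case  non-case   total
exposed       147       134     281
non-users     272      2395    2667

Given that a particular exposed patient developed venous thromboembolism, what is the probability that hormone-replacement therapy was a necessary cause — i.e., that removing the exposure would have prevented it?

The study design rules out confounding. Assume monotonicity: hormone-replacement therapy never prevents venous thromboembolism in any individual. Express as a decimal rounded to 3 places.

p₁ = P(outcome | exposed) = 147/281 = 0.52313
p₀ = P(outcome | unexposed) = 272/2667 = 0.10199
Under exogeneity and monotonicity, PN = (p₁ − p₀)/p₁.
PN = (0.52313 − 0.10199) / 0.52313 ≈ 0.8050

PN ≈ 0.805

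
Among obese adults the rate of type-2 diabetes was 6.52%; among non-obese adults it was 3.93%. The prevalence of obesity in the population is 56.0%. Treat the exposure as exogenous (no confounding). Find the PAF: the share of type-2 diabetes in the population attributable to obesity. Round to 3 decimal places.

p₁ = 0.0652, p₀ = 0.0393.
Overall risk P(Y=1) = π·p₁ + (1−π)·p₀ = 0.56×0.0652 + 0.44×0.0393 = 0.053804.
Under exogeneity, PAF = [P(Y=1) − p₀] / P(Y=1).
PAF = (0.053804 − 0.0393) / 0.053804 ≈ 0.2696

PAF ≈ 0.270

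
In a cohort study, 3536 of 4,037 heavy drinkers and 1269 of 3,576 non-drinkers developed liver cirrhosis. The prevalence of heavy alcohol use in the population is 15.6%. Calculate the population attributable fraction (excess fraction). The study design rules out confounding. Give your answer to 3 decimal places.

p₁ = P(outcome | exposed) = 3536/4037 = 0.8759
p₀ = P(outcome | unexposed) = 1269/3576 = 0.35487
Overall risk P(Y=1) = π·p₁ + (1−π)·p₀ = 0.156×0.8759 + 0.844×0.35487 = 0.43615.
Under exogeneity, PAF = [P(Y=1) − p₀] / P(Y=1).
PAF = (0.43615 − 0.35487) / 0.43615 ≈ 0.1864

PAF ≈ 0.186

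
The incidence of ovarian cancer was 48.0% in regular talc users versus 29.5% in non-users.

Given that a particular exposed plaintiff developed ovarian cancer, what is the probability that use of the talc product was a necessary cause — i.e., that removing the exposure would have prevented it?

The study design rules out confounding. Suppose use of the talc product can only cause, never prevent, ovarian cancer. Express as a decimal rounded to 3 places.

p₁ = 0.48, p₀ = 0.295.
Under exogeneity and monotonicity, PN = (p₁ − p₀) / p₁.
PN = (0.48 − 0.295) / 0.48 = 0.185 / 0.48 ≈ 0.3854

PN ≈ 0.385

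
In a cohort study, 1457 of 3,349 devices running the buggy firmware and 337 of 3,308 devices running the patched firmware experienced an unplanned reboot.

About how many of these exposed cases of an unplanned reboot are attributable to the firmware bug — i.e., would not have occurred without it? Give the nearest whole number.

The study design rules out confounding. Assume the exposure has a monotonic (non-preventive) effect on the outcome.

about 1116 cases

p₁ = P(outcome | exposed) = 1457/3349 = 0.43506
p₀ = P(outcome | unexposed) = 337/3308 = 0.10187
PN = (p₁ − p₀)/p₁ = (0.43506 − 0.10187) / 0.43506 ≈ 0.76584.
Attributable cases ≈ PN × (exposed cases) = 0.76584 × 1457 ≈ 1115.82.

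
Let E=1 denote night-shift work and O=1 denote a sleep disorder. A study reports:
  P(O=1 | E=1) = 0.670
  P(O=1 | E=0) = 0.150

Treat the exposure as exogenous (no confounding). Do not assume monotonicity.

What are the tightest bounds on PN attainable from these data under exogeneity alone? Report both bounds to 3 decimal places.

0.776 ≤ PN ≤ 1.000

Let p₁ = 0.67, p₀ = 0.15.
Under exogeneity alone the bounds on PN are max{0,(p₁−p₀)/p₁} ≤ PN ≤ min{1,(1−p₀)/p₁}.
  lower = (p₁ − p₀)/p₁ = 0.52 / 0.67 ≈ 0.7761
  upper = min{1, (1 − p₀)/p₁} = 0.85 / 0.67 ≈ 1.2687 → capped at 1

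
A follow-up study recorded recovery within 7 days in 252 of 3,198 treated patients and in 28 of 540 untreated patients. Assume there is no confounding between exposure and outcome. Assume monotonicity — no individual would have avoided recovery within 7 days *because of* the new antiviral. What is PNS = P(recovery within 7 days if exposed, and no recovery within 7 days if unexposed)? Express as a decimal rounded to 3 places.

PNS ≈ 0.027

p₁ = P(outcome | exposed) = 252/3198 = 0.078799
p₀ = P(outcome | unexposed) = 28/540 = 0.051852
Under exogeneity and monotonicity, PNS = p₁ − p₀.
PNS = 0.078799 − 0.051852 = 0.026947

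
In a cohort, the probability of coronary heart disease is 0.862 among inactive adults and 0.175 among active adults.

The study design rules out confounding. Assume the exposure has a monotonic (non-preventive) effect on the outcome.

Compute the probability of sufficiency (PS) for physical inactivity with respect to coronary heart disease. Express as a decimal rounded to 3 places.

PS ≈ 0.833

Let p₁ = 0.862, p₀ = 0.175.
Under exogeneity and monotonicity, PS = (p₁ − p₀) / (1 − p₀).
PS = (0.862 − 0.175) / (1 − 0.175) = 0.687 / 0.825 ≈ 0.8327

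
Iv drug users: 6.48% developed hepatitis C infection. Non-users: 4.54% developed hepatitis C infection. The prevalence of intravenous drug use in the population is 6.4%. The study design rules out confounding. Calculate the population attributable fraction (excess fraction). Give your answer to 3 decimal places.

PAF ≈ 0.027

p₁ = 0.0648, p₀ = 0.0454.
Overall risk P(Y=1) = π·p₁ + (1−π)·p₀ = 0.064×0.0648 + 0.936×0.0454 = 0.046642.
Under exogeneity, PAF = [P(Y=1) − p₀] / P(Y=1).
PAF = (0.046642 − 0.0454) / 0.046642 ≈ 0.0266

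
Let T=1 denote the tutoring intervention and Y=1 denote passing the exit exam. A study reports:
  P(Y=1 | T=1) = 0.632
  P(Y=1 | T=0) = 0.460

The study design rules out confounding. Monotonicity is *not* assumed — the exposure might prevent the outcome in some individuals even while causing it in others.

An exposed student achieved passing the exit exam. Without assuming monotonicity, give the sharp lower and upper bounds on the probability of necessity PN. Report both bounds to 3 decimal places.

Let p₁ = 0.632, p₀ = 0.46.
Under exogeneity alone the bounds on PN are max{0,(p₁−p₀)/p₁} ≤ PN ≤ min{1,(1−p₀)/p₁}.
  lower = (p₁ − p₀)/p₁ = 0.172 / 0.632 ≈ 0.2722
  upper = min{1, (1 − p₀)/p₁} = 0.54 / 0.632 ≈ 0.8544

0.272 ≤ PN ≤ 0.854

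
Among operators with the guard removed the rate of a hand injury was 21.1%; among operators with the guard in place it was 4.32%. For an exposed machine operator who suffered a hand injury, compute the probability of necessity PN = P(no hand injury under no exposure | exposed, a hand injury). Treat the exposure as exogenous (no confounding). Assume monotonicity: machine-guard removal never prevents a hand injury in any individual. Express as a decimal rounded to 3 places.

PN ≈ 0.795

p₁ = 0.211, p₀ = 0.0432.
Under exogeneity and monotonicity, PN = (p₁ − p₀) / p₁.
PN = (0.211 − 0.0432) / 0.211 = 0.1678 / 0.211 ≈ 0.7953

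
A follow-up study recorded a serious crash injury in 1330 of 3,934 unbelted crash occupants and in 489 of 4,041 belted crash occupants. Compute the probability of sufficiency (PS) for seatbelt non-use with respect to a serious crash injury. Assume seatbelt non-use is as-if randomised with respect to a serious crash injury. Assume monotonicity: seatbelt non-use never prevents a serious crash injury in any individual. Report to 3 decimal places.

PS ≈ 0.247

p₁ = P(outcome | exposed) = 1330/3934 = 0.33808
p₀ = P(outcome | unexposed) = 489/4041 = 0.12101
Under exogeneity and monotonicity, PS = (p₁ − p₀) / (1 − p₀).
PS = (0.33808 − 0.12101) / (1 − 0.12101) = 0.21707 / 0.87899 ≈ 0.2470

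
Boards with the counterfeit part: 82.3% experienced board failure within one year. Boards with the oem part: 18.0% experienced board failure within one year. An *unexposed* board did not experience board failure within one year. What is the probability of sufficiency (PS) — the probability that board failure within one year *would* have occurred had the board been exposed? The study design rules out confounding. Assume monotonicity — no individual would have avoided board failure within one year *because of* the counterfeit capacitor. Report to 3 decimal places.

PS ≈ 0.784

p₁ = 0.823, p₀ = 0.18.
Under exogeneity and monotonicity, PS = (p₁ − p₀) / (1 − p₀).
PS = (0.823 − 0.18) / (1 − 0.18) = 0.643 / 0.82 ≈ 0.7841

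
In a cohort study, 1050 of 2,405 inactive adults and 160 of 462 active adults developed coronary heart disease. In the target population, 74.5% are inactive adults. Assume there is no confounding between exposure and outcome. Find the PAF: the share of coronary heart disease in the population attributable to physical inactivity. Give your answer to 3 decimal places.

PAF ≈ 0.163

p₁ = P(outcome | exposed) = 1050/2405 = 0.43659
p₀ = P(outcome | unexposed) = 160/462 = 0.34632
Overall risk P(Y=1) = π·p₁ + (1−π)·p₀ = 0.745×0.43659 + 0.255×0.34632 = 0.41357.
Under exogeneity, PAF = [P(Y=1) − p₀] / P(Y=1).
PAF = (0.41357 − 0.34632) / 0.41357 ≈ 0.1626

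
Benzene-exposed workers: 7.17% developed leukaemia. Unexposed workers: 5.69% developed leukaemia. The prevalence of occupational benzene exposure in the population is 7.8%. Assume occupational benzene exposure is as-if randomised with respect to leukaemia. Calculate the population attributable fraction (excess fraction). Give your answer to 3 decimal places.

PAF ≈ 0.020

p₁ = 0.0717, p₀ = 0.0569.
Overall risk P(Y=1) = π·p₁ + (1−π)·p₀ = 0.078×0.0717 + 0.922×0.0569 = 0.058054.
Under exogeneity, PAF = [P(Y=1) − p₀] / P(Y=1).
PAF = (0.058054 − 0.0569) / 0.058054 ≈ 0.0199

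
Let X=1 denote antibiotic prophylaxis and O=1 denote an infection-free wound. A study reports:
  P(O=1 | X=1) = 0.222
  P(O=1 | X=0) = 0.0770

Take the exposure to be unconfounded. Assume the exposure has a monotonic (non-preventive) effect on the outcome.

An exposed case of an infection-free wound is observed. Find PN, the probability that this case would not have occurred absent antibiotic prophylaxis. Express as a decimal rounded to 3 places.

Let p₁ = 0.222, p₀ = 0.077.
Under exogeneity and monotonicity, PN = (p₁ − p₀) / p₁.
PN = (0.222 − 0.077) / 0.222 = 0.145 / 0.222 ≈ 0.6532

PN ≈ 0.653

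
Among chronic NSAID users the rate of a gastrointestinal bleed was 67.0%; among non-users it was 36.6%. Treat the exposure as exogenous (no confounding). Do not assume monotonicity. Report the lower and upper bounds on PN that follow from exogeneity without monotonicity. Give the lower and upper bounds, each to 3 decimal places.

p₁ = 0.67, p₀ = 0.366.
Under exogeneity alone the bounds on PN are max{0,(p₁−p₀)/p₁} ≤ PN ≤ min{1,(1−p₀)/p₁}.
  lower = (p₁ − p₀)/p₁ = 0.304 / 0.67 ≈ 0.4537
  upper = min{1, (1 − p₀)/p₁} = 0.634 / 0.67 ≈ 0.9463

0.454 ≤ PN ≤ 0.946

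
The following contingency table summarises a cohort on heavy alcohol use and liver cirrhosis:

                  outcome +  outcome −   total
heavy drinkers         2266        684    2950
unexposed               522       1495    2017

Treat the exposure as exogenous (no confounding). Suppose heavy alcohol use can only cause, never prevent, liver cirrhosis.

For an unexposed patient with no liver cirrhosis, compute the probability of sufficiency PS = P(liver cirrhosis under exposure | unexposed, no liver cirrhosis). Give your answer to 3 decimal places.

PS ≈ 0.687

p₁ = P(outcome | exposed) = 2266/2950 = 0.76814
p₀ = P(outcome | unexposed) = 522/2017 = 0.2588
Under exogeneity and monotonicity, PS = (p₁ − p₀)/(1 − p₀).
PS = (0.76814 − 0.2588) / 0.7412 ≈ 0.6872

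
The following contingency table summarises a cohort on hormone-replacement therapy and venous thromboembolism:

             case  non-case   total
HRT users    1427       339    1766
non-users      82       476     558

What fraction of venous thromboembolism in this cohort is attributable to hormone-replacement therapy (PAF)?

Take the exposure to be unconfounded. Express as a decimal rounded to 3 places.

PAF ≈ 0.774

p₁ = P(outcome | exposed) = 1427/1766 = 0.80804
p₀ = P(outcome | unexposed) = 82/558 = 0.14695
Exposure prevalence π = 1766/2324 = 0.7599; overall risk P(Y=1) = 0.64931.
Under exogeneity, PAF = [P(Y=1) − p₀]/P(Y=1).
PAF = (0.64931 − 0.14695) / 0.64931 ≈ 0.7737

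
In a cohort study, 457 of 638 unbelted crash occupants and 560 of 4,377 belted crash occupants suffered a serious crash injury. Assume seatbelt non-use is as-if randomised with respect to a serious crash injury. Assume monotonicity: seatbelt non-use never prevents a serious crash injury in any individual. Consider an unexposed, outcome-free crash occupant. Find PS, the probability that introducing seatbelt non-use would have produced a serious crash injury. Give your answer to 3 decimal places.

p₁ = P(outcome | exposed) = 457/638 = 0.7163
p₀ = P(outcome | unexposed) = 560/4377 = 0.12794
Under exogeneity and monotonicity, PS = (p₁ − p₀) / (1 − p₀).
PS = (0.7163 − 0.12794) / (1 − 0.12794) = 0.58836 / 0.87206 ≈ 0.6747

PS ≈ 0.675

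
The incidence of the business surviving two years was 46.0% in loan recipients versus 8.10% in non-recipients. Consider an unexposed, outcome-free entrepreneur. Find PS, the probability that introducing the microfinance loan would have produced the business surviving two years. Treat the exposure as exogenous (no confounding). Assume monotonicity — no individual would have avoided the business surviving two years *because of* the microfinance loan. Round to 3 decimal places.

p₁ = 0.46, p₀ = 0.081.
Under exogeneity and monotonicity, PS = (p₁ − p₀) / (1 − p₀).
PS = (0.46 − 0.081) / (1 − 0.081) = 0.379 / 0.919 ≈ 0.4124

PS ≈ 0.412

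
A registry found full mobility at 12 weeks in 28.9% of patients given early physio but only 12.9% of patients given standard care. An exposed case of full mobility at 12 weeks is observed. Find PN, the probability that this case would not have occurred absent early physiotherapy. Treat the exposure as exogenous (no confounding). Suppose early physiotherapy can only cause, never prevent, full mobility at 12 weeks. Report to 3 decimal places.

PN ≈ 0.554

p₁ = 0.289, p₀ = 0.129.
Under exogeneity and monotonicity, PN = (p₁ − p₀) / p₁.
PN = (0.289 − 0.129) / 0.289 = 0.16 / 0.289 ≈ 0.5536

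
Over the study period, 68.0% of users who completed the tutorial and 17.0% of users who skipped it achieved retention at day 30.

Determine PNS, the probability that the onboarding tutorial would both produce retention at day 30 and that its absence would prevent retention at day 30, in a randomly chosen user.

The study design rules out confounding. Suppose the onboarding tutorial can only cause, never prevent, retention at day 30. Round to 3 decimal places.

PNS ≈ 0.510

p₁ = 0.68, p₀ = 0.17.
Under exogeneity and monotonicity, PNS = p₁ − p₀.
PNS = 0.68 − 0.17 = 0.51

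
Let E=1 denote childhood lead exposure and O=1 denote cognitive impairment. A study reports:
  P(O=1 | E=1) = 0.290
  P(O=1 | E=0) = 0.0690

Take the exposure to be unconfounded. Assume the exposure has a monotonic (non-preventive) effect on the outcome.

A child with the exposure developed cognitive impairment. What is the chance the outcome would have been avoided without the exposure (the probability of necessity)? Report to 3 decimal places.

Let p₁ = 0.29, p₀ = 0.069.
Under exogeneity and monotonicity, PN = (p₁ − p₀) / p₁.
PN = (0.29 − 0.069) / 0.29 = 0.221 / 0.29 ≈ 0.7621

PN ≈ 0.762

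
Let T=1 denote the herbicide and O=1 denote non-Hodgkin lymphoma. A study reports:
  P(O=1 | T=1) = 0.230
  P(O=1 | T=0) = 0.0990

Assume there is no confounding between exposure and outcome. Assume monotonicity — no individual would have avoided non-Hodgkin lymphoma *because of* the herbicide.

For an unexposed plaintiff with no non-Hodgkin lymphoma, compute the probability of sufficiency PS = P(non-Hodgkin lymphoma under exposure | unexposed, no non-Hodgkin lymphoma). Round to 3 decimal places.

Let p₁ = 0.23, p₀ = 0.099.
Under exogeneity and monotonicity, PS = (p₁ − p₀) / (1 − p₀).
PS = (0.23 − 0.099) / (1 − 0.099) = 0.131 / 0.901 ≈ 0.1454

PS ≈ 0.145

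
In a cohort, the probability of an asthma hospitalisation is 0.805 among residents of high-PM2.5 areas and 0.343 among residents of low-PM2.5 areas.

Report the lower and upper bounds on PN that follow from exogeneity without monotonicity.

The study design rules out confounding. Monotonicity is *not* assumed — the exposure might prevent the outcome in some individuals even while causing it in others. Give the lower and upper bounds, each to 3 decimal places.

0.574 ≤ PN ≤ 0.816

Let p₁ = 0.805, p₀ = 0.343.
Under exogeneity alone the bounds on PN are max{0,(p₁−p₀)/p₁} ≤ PN ≤ min{1,(1−p₀)/p₁}.
  lower = (p₁ − p₀)/p₁ = 0.462 / 0.805 ≈ 0.5739
  upper = min{1, (1 − p₀)/p₁} = 0.657 / 0.805 ≈ 0.8161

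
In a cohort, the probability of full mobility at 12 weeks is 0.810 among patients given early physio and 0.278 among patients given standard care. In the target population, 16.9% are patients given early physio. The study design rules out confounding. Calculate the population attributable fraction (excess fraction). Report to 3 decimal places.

PAF ≈ 0.244

Let p₁ = 0.81, p₀ = 0.278.
Overall risk P(Y=1) = π·p₁ + (1−π)·p₀ = 0.169×0.81 + 0.831×0.278 = 0.36791.
Under exogeneity, PAF = [P(Y=1) − p₀] / P(Y=1).
PAF = (0.36791 − 0.278) / 0.36791 ≈ 0.2444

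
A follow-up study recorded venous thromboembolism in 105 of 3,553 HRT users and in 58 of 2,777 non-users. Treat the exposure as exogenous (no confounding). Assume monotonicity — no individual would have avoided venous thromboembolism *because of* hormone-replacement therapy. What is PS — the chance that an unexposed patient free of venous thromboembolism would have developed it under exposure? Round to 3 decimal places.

PS ≈ 0.009

p₁ = P(outcome | exposed) = 105/3553 = 0.029552
p₀ = P(outcome | unexposed) = 58/2777 = 0.020886
Under exogeneity and monotonicity, PS = (p₁ − p₀) / (1 − p₀).
PS = (0.029552 − 0.020886) / (1 − 0.020886) = 0.0086666 / 0.97911 ≈ 0.0089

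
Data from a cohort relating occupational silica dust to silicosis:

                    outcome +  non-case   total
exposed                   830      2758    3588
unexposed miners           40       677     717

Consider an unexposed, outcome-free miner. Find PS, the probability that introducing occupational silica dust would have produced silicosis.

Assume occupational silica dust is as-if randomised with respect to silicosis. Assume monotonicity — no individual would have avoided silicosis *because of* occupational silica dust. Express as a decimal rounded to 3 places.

PS ≈ 0.186

p₁ = P(outcome | exposed) = 830/3588 = 0.23133
p₀ = P(outcome | unexposed) = 40/717 = 0.055788
Under exogeneity and monotonicity, PS = (p₁ − p₀)/(1 − p₀).
PS = (0.23133 − 0.055788) / 0.94421 ≈ 0.1859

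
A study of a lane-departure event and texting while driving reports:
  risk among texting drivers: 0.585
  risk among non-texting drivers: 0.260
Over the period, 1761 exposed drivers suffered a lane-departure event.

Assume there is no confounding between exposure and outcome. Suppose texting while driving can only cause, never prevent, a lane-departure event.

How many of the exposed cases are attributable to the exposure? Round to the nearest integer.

about 978 cases

Let p₁ = 0.585, p₀ = 0.26.
PN = (p₁ − p₀)/p₁ = (0.585 − 0.26) / 0.585 ≈ 0.55556.
Attributable cases ≈ PN × (exposed cases) = 0.55556 × 1761 ≈ 978.33.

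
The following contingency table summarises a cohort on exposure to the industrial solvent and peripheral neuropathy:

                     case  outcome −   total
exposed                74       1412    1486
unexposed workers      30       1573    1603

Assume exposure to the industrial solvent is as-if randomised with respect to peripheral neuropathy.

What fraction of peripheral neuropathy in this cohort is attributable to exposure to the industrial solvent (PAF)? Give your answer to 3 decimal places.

p₁ = P(outcome | exposed) = 74/1486 = 0.049798
p₀ = P(outcome | unexposed) = 30/1603 = 0.018715
Exposure prevalence π = 1486/3089 = 0.48106; overall risk P(Y=1) = 0.033668.
Under exogeneity, PAF = [P(Y=1) − p₀]/P(Y=1).
PAF = (0.033668 − 0.018715) / 0.033668 ≈ 0.4441

PAF ≈ 0.444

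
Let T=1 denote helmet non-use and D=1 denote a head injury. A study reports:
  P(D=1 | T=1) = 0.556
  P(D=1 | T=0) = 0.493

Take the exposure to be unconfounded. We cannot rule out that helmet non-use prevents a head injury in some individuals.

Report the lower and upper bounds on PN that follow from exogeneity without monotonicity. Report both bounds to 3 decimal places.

Let p₁ = 0.556, p₀ = 0.493.
Under exogeneity alone the bounds on PN are max{0,(p₁−p₀)/p₁} ≤ PN ≤ min{1,(1−p₀)/p₁}.
  lower = (p₁ − p₀)/p₁ = 0.063 / 0.556 ≈ 0.1133
  upper = min{1, (1 − p₀)/p₁} = 0.507 / 0.556 ≈ 0.9119

0.113 ≤ PN ≤ 0.912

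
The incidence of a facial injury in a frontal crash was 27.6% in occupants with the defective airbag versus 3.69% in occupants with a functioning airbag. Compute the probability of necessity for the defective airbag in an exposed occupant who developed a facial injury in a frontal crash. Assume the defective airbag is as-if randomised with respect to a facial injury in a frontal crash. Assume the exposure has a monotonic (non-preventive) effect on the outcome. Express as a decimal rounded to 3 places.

PN ≈ 0.866

p₁ = 0.276, p₀ = 0.0369.
Under exogeneity and monotonicity, PN = (p₁ − p₀) / p₁.
PN = (0.276 − 0.0369) / 0.276 = 0.2391 / 0.276 ≈ 0.8663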